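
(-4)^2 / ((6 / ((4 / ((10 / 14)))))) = 224 / 15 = 14.93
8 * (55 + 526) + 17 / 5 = 23257 / 5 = 4651.40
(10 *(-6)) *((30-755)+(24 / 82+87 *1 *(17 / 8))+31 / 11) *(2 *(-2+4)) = 58126410 / 451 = 128883.39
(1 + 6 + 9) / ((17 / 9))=144 / 17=8.47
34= 34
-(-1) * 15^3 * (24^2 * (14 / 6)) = 4536000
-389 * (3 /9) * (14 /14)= -129.67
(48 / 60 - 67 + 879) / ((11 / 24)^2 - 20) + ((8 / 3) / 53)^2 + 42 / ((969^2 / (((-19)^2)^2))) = -14674367089346 / 416417381955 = -35.24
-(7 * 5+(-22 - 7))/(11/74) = -444/11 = -40.36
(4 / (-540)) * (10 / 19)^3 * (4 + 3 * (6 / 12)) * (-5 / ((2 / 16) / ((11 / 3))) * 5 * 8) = 19360000 / 555579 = 34.85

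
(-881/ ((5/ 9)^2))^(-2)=625/ 5092392321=0.00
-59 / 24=-2.46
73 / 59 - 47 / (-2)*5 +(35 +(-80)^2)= 773341 / 118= 6553.74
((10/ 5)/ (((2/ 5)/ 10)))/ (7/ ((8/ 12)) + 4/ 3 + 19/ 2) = 75/ 32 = 2.34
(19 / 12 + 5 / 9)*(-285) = -7315 / 12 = -609.58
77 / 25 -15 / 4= -67 / 100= -0.67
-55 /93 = -0.59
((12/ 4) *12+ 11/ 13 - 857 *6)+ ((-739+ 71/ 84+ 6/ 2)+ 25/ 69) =-146676091/ 25116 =-5839.95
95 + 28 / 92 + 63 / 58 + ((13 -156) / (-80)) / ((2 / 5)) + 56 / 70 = 101.66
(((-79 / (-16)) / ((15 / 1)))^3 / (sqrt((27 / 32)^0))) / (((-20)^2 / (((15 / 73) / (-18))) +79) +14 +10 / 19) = -9367741 / 9178900992000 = -0.00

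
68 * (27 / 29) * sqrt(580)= 3672 * sqrt(145) / 29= 1524.72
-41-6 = -47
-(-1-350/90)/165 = 4/135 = 0.03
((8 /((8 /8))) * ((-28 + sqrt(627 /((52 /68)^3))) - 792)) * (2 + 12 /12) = -19680 + 408 * sqrt(138567) /169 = -18781.32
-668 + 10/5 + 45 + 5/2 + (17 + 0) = -1203/2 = -601.50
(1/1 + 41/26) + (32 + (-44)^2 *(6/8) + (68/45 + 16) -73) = 1674373/1170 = 1431.09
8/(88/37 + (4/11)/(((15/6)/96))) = 0.49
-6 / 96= -1 / 16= -0.06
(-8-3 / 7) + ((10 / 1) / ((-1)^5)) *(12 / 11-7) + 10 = 4671 / 77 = 60.66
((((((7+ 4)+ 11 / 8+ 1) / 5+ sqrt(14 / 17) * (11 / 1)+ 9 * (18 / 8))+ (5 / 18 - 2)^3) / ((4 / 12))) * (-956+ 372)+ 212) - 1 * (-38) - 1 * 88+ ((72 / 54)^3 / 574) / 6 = -10828350188 / 348705 - 19272 * sqrt(238) / 17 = -48542.09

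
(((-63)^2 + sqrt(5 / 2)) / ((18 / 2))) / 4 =sqrt(10) / 72 + 441 / 4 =110.29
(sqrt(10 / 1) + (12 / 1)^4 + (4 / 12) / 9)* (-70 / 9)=-161304.88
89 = 89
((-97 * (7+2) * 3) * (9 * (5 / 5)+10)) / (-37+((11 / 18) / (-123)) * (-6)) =1345.98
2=2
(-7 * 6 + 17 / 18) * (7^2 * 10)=-20117.22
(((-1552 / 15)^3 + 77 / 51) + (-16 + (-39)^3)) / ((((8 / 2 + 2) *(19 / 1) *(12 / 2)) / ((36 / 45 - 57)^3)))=371402874392721694 / 1226390625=302842232.17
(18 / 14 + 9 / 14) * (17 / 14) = 459 / 196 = 2.34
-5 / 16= -0.31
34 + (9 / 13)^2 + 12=7855 / 169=46.48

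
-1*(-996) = 996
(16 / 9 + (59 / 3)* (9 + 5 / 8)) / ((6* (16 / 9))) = 13757 / 768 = 17.91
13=13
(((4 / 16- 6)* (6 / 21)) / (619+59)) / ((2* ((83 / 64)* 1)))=-184 / 196959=-0.00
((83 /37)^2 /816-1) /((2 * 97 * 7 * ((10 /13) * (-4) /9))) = 8659677 /4045405952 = 0.00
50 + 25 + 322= 397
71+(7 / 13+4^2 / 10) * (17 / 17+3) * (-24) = -8729 / 65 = -134.29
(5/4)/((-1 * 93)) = -5/372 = -0.01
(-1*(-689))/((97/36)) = 24804/97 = 255.71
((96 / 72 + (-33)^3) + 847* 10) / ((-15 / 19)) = 1565543 / 45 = 34789.84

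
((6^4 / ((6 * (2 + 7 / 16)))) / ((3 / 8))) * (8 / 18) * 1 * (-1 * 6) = -8192 / 13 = -630.15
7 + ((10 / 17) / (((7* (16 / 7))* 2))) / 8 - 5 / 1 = 4357 / 2176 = 2.00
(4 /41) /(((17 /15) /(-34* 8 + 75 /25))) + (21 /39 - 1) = -214002 /9061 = -23.62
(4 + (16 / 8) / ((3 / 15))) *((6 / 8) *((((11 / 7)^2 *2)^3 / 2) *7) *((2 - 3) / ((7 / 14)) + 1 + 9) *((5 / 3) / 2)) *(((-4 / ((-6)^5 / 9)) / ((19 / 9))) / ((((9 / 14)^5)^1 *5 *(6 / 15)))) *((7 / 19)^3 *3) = 340281436880 / 7695324729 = 44.22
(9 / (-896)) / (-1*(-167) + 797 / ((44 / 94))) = -33 / 6142528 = -0.00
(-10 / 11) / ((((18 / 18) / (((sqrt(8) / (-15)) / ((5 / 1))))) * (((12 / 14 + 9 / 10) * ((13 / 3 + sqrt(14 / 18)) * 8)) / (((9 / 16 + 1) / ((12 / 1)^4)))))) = -175 * sqrt(14) / 72720654336 + 2275 * sqrt(2) / 72720654336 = 0.00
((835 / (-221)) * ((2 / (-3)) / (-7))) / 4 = -835 / 9282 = -0.09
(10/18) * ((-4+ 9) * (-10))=-250/9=-27.78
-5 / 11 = -0.45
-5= -5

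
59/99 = 0.60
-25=-25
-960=-960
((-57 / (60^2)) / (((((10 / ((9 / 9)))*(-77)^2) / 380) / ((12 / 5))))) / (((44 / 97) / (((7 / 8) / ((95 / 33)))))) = -0.00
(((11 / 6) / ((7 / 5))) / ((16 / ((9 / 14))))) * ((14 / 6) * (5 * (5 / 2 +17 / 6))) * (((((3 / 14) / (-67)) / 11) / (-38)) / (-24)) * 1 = -25 / 23952768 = -0.00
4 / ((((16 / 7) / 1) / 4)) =7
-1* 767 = -767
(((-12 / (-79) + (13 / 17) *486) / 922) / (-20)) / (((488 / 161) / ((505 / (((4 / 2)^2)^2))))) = -4059770043 / 19336449536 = -0.21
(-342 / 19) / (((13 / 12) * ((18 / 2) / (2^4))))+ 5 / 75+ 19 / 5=-5006 / 195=-25.67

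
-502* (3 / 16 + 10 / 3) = -42419 / 24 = -1767.46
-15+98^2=9589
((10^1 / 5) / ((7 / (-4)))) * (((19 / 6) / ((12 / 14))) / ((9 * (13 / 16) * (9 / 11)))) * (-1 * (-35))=-234080 / 9477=-24.70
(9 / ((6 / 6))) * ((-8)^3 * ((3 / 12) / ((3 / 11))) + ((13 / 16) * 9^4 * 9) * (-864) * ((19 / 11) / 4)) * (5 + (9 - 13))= -3544272957 / 22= -161103316.23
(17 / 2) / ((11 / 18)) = 153 / 11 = 13.91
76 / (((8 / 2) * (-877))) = -0.02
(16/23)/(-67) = -16/1541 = -0.01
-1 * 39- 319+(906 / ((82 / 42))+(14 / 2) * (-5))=2913 / 41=71.05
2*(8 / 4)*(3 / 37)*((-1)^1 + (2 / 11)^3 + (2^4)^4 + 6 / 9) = 1046735764 / 49247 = 21254.81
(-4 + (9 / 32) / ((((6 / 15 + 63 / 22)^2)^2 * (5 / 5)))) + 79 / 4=1046614377393 / 66441248644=15.75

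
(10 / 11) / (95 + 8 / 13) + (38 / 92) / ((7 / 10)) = 1319865 / 2201353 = 0.60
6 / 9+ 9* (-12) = -322 / 3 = -107.33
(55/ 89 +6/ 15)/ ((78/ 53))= 8003/ 11570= 0.69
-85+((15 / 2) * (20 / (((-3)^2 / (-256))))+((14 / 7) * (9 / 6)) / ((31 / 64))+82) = -4263.47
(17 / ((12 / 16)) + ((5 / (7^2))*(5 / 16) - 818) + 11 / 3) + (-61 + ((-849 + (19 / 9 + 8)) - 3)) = -1694.52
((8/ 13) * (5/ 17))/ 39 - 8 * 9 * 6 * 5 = -2160.00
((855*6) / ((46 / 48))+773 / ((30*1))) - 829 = 3139369 / 690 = 4549.81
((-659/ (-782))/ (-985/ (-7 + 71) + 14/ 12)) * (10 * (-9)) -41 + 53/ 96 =-3599747983/ 102510816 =-35.12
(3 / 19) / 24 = 1 / 152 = 0.01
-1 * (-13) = 13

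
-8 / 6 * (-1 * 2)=8 / 3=2.67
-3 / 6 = -1 / 2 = -0.50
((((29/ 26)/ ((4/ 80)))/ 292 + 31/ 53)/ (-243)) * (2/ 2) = -66523/ 24444342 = -0.00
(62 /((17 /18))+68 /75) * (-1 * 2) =-169712 /1275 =-133.11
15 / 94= 0.16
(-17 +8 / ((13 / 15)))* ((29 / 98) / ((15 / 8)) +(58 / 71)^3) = -18677424596 / 3419839605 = -5.46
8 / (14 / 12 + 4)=48 / 31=1.55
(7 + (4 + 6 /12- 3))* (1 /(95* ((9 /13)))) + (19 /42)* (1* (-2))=-9283 /11970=-0.78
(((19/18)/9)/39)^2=361/39917124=0.00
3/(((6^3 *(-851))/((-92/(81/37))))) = 1/1458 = 0.00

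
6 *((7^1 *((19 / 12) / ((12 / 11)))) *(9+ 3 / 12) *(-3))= -54131 / 32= -1691.59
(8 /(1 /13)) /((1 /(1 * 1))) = 104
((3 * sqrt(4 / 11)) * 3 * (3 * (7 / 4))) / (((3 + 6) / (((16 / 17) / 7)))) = 24 * sqrt(11) / 187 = 0.43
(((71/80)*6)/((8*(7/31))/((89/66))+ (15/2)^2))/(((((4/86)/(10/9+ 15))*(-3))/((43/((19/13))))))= -136548932897/434722356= -314.11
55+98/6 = 214/3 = 71.33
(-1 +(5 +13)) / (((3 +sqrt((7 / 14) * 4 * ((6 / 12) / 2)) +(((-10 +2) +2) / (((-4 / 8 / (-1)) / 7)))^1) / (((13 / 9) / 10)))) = -1989 / 65605 - 221 * sqrt(2) / 1180890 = -0.03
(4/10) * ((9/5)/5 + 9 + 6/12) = 493/125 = 3.94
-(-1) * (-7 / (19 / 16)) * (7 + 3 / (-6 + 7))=-58.95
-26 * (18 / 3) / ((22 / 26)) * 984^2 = -178511197.09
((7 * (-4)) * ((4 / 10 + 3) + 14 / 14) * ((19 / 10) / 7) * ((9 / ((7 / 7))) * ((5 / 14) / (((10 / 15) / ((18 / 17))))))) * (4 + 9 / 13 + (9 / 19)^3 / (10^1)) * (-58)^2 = -37707537846924 / 13961675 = -2700788.97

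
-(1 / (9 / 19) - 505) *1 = 4526 / 9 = 502.89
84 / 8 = 21 / 2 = 10.50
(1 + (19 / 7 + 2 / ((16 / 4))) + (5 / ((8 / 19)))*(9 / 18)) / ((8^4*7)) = 1137 / 3211264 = 0.00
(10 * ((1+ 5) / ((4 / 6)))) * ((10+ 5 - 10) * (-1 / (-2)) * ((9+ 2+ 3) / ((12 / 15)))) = 7875 / 2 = 3937.50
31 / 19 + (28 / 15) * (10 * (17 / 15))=19483 / 855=22.79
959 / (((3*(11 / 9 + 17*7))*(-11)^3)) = -2877 / 1440142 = -0.00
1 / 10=0.10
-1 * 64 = -64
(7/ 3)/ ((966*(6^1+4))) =1/ 4140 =0.00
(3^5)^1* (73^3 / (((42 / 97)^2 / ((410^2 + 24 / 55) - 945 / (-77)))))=84765726475967.20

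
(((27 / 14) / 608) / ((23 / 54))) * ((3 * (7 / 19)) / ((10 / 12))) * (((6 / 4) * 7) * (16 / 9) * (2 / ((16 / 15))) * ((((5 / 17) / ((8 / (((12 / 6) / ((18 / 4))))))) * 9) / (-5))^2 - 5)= -7538589 / 153572288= -0.05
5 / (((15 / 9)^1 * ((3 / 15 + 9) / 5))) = 75 / 46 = 1.63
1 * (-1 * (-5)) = 5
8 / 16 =1 / 2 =0.50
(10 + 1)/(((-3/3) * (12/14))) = -12.83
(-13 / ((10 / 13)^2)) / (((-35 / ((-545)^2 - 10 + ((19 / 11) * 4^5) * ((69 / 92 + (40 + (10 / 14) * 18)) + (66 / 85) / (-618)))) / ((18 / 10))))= 5222954374136109 / 11797362500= 442722.21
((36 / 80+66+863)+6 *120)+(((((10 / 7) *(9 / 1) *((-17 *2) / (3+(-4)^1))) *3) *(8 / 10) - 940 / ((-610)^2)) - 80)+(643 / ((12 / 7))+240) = 1263412469 / 390705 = 3233.67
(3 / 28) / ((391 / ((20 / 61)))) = 15 / 166957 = 0.00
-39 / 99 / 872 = -13 / 28776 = -0.00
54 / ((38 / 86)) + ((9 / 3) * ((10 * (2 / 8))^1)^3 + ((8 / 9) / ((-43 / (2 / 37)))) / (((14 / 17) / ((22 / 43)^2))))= 4763177322469 / 28170284184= 169.09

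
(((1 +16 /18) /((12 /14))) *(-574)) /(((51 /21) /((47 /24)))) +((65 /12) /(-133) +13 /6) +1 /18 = -87719803 /86184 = -1017.82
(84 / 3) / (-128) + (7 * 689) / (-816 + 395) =-157283 / 13472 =-11.67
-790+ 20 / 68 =-13425 / 17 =-789.71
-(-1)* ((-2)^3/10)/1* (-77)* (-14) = -4312/5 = -862.40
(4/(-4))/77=-1/77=-0.01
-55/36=-1.53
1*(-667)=-667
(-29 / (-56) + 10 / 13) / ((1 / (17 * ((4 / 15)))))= 15929 / 2730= 5.83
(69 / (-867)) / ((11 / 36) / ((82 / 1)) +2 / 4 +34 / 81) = -611064 / 7090615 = -0.09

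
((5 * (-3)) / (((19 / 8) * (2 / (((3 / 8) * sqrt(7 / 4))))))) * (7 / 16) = -315 * sqrt(7) / 1216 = -0.69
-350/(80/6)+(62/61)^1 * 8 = -4421/244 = -18.12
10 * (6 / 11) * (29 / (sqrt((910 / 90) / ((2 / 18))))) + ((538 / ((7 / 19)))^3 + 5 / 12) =1740 * sqrt(91) / 1001 + 12817073534291 / 4116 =3113963460.29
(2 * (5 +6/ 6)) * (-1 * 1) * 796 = -9552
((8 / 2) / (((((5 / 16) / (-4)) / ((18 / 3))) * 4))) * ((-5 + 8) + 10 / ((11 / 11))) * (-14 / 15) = 23296 / 25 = 931.84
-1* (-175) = 175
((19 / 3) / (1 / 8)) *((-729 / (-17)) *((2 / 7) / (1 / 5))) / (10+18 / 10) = 1846800 / 7021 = 263.04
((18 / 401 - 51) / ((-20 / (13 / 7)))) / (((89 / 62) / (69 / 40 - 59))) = -2695033887 / 14275600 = -188.79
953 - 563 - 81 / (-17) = 6711 / 17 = 394.76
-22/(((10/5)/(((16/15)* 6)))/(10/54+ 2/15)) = -15136/675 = -22.42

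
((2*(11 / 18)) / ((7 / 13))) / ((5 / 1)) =143 / 315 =0.45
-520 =-520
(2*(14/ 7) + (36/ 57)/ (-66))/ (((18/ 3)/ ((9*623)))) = 779373/ 209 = 3729.06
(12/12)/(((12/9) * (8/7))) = 21/32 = 0.66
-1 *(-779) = 779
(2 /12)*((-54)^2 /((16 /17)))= 4131 /8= 516.38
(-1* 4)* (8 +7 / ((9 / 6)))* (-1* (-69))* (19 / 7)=-66424 / 7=-9489.14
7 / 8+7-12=-33 / 8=-4.12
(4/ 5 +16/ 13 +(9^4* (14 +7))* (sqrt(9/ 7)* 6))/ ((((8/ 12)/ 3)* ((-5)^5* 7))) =-192.83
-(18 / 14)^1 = -9 / 7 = -1.29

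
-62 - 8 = -70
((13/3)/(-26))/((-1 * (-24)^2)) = 1/3456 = 0.00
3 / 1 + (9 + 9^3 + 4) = 745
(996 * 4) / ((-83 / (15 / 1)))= -720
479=479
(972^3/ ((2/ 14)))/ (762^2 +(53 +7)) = 66961566/ 6049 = 11069.86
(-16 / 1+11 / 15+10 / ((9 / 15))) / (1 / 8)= 56 / 5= 11.20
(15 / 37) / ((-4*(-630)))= 1 / 6216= 0.00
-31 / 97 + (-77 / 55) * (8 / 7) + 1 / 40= -7351 / 3880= -1.89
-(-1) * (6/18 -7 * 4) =-83/3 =-27.67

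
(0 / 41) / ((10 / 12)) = 0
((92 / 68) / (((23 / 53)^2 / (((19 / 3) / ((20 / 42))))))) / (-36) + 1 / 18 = -365777 / 140760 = -2.60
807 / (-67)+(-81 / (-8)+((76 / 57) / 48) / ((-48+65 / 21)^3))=-862880237289 / 449469128552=-1.92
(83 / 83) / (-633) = -1 / 633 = -0.00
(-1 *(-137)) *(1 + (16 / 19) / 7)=20413 / 133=153.48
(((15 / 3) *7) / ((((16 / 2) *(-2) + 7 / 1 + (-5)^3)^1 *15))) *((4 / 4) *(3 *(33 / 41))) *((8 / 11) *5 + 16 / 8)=-651 / 2747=-0.24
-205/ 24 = -8.54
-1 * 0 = 0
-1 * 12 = -12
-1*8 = -8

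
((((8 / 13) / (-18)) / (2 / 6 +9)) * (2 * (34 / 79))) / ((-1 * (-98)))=-0.00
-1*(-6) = 6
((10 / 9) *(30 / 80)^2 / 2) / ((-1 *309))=-5 / 19776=-0.00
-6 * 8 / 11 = -48 / 11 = -4.36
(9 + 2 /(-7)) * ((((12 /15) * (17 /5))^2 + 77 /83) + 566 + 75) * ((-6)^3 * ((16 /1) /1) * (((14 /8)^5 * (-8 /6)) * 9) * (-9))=-34664296829.12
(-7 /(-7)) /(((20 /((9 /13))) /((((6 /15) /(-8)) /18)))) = -0.00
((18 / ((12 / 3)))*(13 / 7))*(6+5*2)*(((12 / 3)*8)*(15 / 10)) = 44928 / 7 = 6418.29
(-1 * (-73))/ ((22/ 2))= 73/ 11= 6.64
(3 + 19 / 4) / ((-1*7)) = -31 / 28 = -1.11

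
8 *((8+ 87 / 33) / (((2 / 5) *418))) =1170 / 2299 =0.51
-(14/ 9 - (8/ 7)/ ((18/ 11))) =-6/ 7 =-0.86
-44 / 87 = -0.51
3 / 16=0.19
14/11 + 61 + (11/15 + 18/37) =387622/6105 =63.49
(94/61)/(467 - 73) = 47/12017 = 0.00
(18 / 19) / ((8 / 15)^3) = 6.24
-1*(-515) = 515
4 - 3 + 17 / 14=31 / 14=2.21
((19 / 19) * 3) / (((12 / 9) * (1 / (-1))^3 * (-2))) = 9 / 8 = 1.12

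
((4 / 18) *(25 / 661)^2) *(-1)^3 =-1250 / 3932289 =-0.00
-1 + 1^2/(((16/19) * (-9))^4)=-429851375/429981696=-1.00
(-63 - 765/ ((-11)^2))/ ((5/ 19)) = -159372/ 605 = -263.42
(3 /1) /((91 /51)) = 153 /91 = 1.68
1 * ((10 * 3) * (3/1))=90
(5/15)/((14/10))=5/21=0.24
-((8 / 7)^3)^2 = -262144 / 117649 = -2.23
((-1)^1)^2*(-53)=-53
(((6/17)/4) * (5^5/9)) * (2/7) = 3125/357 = 8.75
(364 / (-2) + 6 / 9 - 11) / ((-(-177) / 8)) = -4616 / 531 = -8.69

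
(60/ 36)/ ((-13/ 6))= -10/ 13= -0.77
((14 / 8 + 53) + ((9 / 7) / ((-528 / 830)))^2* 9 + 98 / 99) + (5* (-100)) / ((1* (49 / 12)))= -14609489 / 487872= -29.95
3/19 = 0.16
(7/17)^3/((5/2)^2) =1372/122825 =0.01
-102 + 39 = -63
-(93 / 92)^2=-8649 / 8464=-1.02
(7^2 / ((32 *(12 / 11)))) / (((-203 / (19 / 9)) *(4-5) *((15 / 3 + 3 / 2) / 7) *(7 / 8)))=1463 / 81432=0.02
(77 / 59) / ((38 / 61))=4697 / 2242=2.10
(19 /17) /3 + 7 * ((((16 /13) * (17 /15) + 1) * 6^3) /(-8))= -1499236 /3315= -452.26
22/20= 11/10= 1.10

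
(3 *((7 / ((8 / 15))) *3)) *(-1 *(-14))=6615 / 4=1653.75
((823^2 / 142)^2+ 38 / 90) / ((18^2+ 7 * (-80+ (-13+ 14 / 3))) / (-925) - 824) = -3819298401432785 / 138267592764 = -27622.51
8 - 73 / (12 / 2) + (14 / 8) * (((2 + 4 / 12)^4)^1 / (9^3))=-967343 / 236196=-4.10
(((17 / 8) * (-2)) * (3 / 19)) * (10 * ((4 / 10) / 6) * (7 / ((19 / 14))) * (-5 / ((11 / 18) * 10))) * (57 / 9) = 2499 / 209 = 11.96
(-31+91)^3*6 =1296000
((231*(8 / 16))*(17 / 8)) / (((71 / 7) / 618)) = 8494101 / 568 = 14954.40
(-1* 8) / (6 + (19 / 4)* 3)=-32 / 81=-0.40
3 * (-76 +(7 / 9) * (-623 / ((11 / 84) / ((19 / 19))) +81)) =-122537 / 11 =-11139.73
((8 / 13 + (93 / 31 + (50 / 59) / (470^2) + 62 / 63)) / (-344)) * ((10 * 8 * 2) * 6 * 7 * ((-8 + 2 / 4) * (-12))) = -589148743800 / 72855029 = -8086.59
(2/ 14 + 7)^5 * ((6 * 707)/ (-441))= -63125000000/ 352947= -178851.22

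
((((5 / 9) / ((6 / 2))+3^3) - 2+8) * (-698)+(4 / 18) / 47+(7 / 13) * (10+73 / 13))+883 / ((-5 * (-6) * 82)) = -4071902291399 / 175858020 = -23154.49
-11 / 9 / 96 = -11 / 864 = -0.01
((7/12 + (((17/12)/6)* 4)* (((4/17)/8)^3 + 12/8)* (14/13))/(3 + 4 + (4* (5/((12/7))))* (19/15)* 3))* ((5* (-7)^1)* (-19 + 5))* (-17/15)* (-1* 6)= 136.89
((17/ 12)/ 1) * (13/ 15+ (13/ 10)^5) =23355943/ 3600000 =6.49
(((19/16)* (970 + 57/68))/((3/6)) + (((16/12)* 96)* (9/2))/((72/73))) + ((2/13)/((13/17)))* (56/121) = 32147252307/11124256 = 2889.83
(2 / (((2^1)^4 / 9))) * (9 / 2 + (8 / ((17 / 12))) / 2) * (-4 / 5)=-2241 / 340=-6.59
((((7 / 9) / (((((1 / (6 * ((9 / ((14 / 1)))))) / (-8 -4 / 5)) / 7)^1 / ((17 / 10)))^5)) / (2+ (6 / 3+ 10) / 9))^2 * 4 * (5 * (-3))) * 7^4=-432335252229259498222720620029448055246728192 / 476837158203125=-906672738883096015216775000000.00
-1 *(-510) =510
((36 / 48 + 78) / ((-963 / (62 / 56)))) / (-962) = 0.00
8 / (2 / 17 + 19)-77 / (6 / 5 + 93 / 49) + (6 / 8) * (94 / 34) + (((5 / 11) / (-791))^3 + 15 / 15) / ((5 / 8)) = -20856463961808611923 / 1004497523544414900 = -20.76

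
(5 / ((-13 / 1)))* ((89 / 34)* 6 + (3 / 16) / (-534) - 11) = -1139115 / 629408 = -1.81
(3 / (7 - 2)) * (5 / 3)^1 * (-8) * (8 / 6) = -32 / 3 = -10.67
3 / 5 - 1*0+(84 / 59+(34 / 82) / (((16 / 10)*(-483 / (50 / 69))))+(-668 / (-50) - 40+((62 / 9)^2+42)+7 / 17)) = 80485315040969 / 1233455598900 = 65.25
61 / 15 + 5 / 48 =4.17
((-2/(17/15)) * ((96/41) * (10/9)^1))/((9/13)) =-41600/6273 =-6.63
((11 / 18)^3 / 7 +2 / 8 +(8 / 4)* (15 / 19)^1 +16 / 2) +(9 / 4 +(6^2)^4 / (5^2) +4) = 1303116653621 / 19391400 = 67200.75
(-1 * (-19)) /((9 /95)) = 1805 /9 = 200.56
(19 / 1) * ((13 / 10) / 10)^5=7054567 / 10000000000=0.00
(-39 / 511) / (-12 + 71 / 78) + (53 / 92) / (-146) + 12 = 976207933 / 81330760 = 12.00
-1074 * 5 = -5370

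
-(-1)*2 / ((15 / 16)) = 2.13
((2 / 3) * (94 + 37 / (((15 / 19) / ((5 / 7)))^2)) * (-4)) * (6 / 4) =-219244 / 441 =-497.15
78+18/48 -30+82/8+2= 485/8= 60.62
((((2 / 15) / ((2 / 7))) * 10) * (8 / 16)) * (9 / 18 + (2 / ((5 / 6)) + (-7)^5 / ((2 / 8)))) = -4705757 / 30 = -156858.57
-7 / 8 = -0.88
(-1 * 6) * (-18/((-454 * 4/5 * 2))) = -135/908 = -0.15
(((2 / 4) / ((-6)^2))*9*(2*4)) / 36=1 / 36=0.03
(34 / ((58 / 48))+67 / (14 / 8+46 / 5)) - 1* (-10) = 281074 / 6351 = 44.26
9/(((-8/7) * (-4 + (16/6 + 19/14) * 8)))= -0.28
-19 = -19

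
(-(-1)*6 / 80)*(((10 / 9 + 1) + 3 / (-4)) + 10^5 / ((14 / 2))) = 3600343 / 3360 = 1071.53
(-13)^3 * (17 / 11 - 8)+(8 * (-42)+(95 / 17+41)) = 2597659 / 187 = 13891.22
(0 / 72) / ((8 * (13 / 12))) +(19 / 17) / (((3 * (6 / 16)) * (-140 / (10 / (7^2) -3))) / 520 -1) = -541424 / 431953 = -1.25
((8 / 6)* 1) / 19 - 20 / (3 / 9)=-3416 / 57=-59.93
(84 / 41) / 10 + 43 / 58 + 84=1010011 / 11890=84.95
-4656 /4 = -1164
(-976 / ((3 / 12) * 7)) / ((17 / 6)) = -196.84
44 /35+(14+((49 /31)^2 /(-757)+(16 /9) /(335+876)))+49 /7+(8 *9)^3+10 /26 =192372552592805483 /515370168495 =373270.64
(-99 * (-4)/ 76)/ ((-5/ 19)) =-99/ 5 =-19.80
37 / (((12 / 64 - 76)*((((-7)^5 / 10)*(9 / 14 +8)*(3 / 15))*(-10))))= -5920 / 352401973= -0.00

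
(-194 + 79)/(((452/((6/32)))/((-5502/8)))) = 949095/28928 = 32.81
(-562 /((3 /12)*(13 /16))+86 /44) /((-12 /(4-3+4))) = 1317895 /1144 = 1152.01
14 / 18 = 7 / 9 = 0.78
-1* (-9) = 9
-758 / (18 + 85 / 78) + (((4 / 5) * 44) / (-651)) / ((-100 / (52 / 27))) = -129899411668 / 3271519125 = -39.71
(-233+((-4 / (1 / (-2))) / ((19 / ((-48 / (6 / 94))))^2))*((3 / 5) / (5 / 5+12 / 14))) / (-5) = -89537327 / 117325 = -763.16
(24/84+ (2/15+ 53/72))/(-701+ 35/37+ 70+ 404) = -0.01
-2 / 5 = -0.40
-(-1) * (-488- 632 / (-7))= -2784 / 7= -397.71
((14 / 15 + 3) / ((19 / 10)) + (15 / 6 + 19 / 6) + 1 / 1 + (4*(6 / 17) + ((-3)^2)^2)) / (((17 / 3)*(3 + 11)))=88323 / 76874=1.15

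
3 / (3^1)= 1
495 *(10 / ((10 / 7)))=3465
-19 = -19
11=11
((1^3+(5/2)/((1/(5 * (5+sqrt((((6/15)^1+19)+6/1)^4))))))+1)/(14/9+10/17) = 1243737/328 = 3791.88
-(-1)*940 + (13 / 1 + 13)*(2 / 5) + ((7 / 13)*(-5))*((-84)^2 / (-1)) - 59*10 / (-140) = 18155899 / 910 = 19951.54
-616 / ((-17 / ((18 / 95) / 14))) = 792 / 1615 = 0.49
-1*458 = -458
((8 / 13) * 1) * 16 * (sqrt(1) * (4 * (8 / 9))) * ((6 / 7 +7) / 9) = 225280 / 7371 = 30.56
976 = 976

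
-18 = -18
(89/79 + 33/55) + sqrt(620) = 682/395 + 2*sqrt(155) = 26.63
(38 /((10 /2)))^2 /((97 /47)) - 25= 7243 /2425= 2.99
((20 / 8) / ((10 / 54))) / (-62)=-27 / 124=-0.22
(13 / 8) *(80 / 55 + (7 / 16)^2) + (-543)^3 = -3606800481441 / 22528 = -160103004.33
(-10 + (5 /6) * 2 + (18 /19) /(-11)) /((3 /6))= -10558 /627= -16.84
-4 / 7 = -0.57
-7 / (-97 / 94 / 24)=15792 / 97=162.80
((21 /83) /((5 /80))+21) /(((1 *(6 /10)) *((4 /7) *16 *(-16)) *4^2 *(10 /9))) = -43659 /2719744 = -0.02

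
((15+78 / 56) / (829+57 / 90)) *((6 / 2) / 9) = 0.01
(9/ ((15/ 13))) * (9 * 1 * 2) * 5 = 702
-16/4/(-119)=4/119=0.03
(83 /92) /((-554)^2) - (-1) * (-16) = -451780269 /28236272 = -16.00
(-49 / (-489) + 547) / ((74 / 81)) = 3611682 / 6031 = 598.85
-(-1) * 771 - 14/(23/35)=17243/23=749.70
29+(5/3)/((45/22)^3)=1596223/54675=29.19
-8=-8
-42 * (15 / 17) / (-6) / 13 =105 / 221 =0.48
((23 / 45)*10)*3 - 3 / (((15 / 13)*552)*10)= 423187 / 27600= 15.33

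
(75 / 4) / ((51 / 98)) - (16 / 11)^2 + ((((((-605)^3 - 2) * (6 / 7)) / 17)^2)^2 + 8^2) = 754197136274425135286073605595622576433 / 48529208882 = 15541096870304944924654700000.00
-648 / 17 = -38.12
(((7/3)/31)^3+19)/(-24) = -7641563/9652284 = -0.79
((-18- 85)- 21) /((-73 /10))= 1240 /73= 16.99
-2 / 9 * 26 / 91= -4 / 63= -0.06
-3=-3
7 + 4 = 11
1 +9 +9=19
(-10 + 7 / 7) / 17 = -0.53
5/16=0.31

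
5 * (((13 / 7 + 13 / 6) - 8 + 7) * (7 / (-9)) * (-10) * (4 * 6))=2822.22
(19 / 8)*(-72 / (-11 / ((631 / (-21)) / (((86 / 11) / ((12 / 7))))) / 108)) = -23306616 / 2107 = -11061.52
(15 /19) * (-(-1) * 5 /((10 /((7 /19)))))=105 /722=0.15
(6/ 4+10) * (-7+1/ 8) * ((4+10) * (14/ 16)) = -61985/ 64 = -968.52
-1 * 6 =-6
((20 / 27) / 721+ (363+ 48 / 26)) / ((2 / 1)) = 182.42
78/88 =39/44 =0.89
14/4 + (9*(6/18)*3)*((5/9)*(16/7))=209/14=14.93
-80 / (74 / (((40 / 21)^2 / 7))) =-64000 / 114219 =-0.56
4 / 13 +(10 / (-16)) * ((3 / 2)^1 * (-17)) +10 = 5459 / 208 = 26.25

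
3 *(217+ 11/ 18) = 3917/ 6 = 652.83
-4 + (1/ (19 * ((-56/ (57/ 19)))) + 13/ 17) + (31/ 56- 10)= -114719/ 9044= -12.68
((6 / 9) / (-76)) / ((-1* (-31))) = -1 / 3534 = -0.00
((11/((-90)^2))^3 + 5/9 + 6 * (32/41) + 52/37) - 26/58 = 144851448586554683/23379683913000000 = 6.20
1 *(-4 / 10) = -2 / 5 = -0.40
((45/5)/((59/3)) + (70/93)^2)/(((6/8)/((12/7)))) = 8361968/3572037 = 2.34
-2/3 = -0.67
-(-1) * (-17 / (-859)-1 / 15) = -604 / 12885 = -0.05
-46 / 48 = -23 / 24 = -0.96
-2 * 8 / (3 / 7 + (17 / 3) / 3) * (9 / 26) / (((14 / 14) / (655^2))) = -973028700 / 949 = -1025320.02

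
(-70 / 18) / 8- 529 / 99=-513 / 88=-5.83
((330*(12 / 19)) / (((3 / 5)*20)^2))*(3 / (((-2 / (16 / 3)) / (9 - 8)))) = -220 / 19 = -11.58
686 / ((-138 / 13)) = -4459 / 69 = -64.62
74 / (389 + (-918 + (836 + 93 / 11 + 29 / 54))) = 43956 / 187699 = 0.23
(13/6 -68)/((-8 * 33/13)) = 5135/1584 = 3.24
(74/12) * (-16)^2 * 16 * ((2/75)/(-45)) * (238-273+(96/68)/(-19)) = 525.00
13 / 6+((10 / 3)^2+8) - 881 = -15475 / 18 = -859.72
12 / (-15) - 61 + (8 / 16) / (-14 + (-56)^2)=-1929391 / 31220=-61.80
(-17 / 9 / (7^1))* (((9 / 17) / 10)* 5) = -1 / 14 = -0.07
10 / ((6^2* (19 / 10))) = 25 / 171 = 0.15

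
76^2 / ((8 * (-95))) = -38 / 5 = -7.60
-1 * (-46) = 46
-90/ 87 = -30/ 29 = -1.03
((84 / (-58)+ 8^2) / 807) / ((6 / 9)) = 907 / 7801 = 0.12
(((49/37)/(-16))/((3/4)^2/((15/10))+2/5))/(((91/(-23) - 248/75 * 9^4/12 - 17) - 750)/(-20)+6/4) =-704375/860309644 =-0.00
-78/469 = -0.17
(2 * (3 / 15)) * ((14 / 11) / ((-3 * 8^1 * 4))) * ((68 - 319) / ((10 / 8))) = 1757 / 1650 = 1.06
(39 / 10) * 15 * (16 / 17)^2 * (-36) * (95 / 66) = -8536320 / 3179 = -2685.22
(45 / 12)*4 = 15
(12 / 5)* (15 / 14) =18 / 7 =2.57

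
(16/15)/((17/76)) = 1216/255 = 4.77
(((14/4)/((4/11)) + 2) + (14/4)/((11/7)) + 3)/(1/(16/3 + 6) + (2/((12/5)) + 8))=1.89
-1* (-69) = 69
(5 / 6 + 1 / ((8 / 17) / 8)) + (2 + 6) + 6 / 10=793 / 30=26.43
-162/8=-81/4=-20.25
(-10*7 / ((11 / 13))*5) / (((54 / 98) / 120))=-8918000 / 99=-90080.81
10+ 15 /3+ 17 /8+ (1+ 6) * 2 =31.12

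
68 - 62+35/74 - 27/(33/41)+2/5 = -108557/4070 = -26.67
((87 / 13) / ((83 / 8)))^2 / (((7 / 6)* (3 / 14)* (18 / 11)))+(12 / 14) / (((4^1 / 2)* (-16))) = 129129613 / 130394992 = 0.99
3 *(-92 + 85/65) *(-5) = 17685/13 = 1360.38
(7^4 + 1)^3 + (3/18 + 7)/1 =83151532891/6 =13858588815.17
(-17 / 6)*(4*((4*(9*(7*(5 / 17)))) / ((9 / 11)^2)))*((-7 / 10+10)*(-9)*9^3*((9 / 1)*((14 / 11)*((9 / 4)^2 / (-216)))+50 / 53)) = 51676317.82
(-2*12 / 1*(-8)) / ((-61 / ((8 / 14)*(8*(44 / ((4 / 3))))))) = -202752 / 427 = -474.83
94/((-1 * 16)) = -47/8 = -5.88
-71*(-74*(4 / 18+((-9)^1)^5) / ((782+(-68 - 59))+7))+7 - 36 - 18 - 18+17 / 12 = -5585118671 / 11916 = -468707.51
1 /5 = 0.20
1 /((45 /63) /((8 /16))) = 0.70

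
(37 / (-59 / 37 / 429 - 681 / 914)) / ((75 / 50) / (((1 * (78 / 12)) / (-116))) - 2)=317195931 / 184678463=1.72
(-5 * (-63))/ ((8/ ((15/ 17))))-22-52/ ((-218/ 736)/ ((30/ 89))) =94886713/ 1319336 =71.92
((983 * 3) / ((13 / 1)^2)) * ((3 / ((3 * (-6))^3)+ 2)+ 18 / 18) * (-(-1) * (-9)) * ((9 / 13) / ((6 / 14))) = -40123111 / 52728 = -760.95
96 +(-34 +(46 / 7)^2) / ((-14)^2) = 461217 / 4802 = 96.05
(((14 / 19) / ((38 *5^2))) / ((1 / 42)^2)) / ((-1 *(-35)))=1764 / 45125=0.04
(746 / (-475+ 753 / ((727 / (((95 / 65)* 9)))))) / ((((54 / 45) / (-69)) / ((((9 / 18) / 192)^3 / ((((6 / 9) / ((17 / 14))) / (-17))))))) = -0.00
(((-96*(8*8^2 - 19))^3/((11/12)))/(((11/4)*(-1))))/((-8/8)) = -5088569310314496/121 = -42054291820780.96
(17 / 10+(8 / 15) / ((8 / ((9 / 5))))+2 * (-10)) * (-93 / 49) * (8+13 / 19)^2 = 92060793 / 35378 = 2602.20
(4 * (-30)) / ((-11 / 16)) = 174.55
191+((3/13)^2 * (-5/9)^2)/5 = 290516/1521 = 191.00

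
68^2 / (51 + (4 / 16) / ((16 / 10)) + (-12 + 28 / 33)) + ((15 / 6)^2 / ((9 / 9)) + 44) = 1648413 / 9940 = 165.84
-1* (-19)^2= -361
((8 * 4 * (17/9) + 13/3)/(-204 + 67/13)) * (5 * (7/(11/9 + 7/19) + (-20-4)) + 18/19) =115189087/3643440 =31.62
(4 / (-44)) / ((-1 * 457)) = 1 / 5027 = 0.00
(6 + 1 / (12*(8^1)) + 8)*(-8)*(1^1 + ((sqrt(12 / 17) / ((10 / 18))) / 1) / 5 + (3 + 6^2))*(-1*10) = 807*sqrt(51) / 17 + 134500 / 3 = 45172.34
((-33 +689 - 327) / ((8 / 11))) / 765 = 3619 / 6120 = 0.59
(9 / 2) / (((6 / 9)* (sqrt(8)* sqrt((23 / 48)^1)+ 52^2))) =109512 / 43869673- 27* sqrt(138) / 175478692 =0.00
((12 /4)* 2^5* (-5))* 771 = -370080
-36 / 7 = -5.14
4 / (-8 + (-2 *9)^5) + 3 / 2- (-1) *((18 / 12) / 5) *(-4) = 0.30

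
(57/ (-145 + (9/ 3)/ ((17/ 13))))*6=-2907/ 1213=-2.40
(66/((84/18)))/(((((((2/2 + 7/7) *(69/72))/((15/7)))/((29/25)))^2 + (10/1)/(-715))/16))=246883583232/633413921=389.77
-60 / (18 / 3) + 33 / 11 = -7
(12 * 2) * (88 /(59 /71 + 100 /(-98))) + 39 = -7321947 /659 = -11110.69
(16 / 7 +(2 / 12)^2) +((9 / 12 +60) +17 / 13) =52720 / 819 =64.37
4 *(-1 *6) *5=-120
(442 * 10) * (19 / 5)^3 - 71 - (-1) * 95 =6063956 / 25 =242558.24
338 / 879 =0.38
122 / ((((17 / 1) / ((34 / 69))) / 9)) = 732 / 23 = 31.83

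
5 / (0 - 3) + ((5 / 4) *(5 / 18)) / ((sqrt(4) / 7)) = -65 / 144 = -0.45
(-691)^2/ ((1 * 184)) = 477481/ 184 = 2595.01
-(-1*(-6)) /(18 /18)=-6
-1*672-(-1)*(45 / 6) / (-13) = -17487 / 26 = -672.58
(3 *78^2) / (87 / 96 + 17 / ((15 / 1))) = 8948.89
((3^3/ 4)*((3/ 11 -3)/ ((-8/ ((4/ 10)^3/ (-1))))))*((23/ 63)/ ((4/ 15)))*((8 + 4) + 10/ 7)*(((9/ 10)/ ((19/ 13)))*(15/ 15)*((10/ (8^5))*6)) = -10244637/ 3355770880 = -0.00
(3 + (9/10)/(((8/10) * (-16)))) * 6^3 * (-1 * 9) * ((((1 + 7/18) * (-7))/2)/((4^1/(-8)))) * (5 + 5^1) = -553710.94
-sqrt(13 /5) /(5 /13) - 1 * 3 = -7.19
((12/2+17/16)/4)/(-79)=-113/5056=-0.02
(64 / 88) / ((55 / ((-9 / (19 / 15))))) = -216 / 2299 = -0.09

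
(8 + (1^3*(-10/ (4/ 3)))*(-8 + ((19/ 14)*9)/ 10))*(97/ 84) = 319615/ 4704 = 67.95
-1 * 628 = -628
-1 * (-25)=25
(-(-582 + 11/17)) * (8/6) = 775.14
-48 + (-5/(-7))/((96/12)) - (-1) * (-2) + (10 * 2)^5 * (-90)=-16128002795/56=-288000049.91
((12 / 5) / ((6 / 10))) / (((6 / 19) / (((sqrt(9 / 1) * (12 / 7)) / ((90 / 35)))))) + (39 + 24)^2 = 11983 / 3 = 3994.33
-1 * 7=-7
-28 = -28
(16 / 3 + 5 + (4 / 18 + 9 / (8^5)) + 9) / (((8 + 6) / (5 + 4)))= 12.57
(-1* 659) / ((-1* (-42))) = -659 / 42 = -15.69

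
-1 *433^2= -187489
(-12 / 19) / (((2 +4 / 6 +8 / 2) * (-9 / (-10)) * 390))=-1 / 3705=-0.00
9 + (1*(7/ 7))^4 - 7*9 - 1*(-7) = -46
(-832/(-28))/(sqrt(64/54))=78 * sqrt(6)/7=27.29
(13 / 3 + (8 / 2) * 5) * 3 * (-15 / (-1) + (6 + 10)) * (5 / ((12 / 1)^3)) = 11315 / 1728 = 6.55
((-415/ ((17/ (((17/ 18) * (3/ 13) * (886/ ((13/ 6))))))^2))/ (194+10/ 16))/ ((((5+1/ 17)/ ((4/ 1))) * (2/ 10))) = -443051742400/ 1912187511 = -231.70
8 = 8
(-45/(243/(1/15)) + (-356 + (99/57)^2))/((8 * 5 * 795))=-2580487/232465950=-0.01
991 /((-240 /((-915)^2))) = -55312665 /16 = -3457041.56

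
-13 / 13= -1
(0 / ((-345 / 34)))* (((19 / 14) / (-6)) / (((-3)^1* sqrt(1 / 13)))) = 0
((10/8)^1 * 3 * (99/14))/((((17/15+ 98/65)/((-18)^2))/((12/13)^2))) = 25981560/9373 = 2771.96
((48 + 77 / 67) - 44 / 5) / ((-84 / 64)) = -30896 / 1005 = -30.74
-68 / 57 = -1.19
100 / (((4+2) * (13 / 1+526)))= 50 / 1617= 0.03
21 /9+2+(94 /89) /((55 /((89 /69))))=5513 /1265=4.36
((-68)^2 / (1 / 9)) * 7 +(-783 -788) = 289741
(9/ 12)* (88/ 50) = 33/ 25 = 1.32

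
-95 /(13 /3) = -21.92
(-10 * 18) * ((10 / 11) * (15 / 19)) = -129.19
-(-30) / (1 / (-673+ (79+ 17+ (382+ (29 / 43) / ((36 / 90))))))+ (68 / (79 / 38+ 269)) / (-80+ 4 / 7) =-357065045071 / 61569077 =-5799.42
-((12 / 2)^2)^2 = -1296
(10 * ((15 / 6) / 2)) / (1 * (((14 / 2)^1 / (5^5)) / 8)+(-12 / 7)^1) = -2187500 / 299951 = -7.29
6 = 6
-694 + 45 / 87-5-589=-37337 / 29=-1287.48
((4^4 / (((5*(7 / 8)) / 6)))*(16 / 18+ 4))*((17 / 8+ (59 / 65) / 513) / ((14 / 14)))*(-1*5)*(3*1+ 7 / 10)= -67532.91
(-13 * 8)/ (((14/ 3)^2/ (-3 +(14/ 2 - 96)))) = 21528/ 49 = 439.35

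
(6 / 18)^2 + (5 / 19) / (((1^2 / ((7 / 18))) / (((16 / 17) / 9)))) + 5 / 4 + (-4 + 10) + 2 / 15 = 3927143 / 523260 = 7.51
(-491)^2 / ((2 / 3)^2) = 2169729 / 4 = 542432.25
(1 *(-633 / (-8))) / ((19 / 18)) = 5697 / 76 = 74.96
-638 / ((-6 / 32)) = 10208 / 3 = 3402.67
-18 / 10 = -9 / 5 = -1.80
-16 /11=-1.45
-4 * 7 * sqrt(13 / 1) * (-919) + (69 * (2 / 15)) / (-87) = -46 / 435 + 25732 * sqrt(13) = 92777.94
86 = 86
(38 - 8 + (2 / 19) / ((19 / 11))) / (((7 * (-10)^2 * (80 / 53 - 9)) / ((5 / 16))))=-0.00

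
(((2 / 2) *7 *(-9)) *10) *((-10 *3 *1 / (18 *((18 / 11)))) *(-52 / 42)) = -7150 / 9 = -794.44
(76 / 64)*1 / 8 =19 / 128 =0.15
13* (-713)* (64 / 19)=-593216 / 19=-31221.89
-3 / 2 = -1.50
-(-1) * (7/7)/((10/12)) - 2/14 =37/35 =1.06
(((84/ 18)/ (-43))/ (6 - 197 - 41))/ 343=1/ 733236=0.00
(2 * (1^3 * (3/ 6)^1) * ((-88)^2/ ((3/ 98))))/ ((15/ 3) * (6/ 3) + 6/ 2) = 758912/ 39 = 19459.28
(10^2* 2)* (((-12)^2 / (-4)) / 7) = -7200 / 7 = -1028.57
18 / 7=2.57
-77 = -77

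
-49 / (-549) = 49 / 549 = 0.09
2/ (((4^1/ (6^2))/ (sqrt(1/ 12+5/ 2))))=3 * sqrt(93)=28.93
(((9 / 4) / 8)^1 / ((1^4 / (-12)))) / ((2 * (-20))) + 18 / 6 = 987 / 320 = 3.08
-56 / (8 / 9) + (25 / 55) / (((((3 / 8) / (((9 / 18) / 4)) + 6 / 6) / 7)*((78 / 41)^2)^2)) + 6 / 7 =-707775860395 / 11400637248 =-62.08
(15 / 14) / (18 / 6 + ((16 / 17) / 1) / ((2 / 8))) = 51 / 322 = 0.16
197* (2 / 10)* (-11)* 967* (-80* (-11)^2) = 4056866704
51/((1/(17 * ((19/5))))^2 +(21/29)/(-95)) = -771512955/111686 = -6907.88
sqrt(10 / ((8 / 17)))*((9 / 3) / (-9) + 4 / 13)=-sqrt(85) / 78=-0.12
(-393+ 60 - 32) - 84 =-449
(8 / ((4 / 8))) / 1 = 16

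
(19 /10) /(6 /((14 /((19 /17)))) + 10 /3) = 6783 /13610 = 0.50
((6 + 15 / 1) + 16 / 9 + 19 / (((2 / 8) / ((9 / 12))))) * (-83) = -59594 / 9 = -6621.56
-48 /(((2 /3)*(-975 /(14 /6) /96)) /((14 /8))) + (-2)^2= 10708 /325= 32.95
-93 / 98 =-0.95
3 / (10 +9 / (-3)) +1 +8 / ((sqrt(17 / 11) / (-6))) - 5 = -48 *sqrt(187) / 17 - 25 / 7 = -42.18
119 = 119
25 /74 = 0.34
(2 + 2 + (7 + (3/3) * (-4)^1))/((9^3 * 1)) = 7/729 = 0.01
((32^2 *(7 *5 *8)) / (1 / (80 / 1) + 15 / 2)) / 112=204800 / 601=340.77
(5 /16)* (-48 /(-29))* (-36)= -540 /29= -18.62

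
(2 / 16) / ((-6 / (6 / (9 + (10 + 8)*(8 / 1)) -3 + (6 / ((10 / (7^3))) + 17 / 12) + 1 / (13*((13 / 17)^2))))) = -152673319 / 35855040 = -4.26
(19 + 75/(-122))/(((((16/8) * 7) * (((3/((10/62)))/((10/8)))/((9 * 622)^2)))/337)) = 49349610052425/52948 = 932039171.50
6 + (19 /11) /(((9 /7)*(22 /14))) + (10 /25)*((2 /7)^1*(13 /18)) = 264421 /38115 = 6.94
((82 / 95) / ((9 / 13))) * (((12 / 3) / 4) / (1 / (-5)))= -1066 / 171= -6.23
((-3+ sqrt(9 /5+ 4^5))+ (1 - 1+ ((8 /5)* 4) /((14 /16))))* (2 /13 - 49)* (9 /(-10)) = 172593 /910+ 1143* sqrt(25645) /130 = 1597.67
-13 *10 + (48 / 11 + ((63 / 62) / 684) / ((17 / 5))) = -110703343 / 881144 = -125.64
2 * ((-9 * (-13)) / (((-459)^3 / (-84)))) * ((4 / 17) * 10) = 29120 / 60886809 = 0.00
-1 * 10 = -10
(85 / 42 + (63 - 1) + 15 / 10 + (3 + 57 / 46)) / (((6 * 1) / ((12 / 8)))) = 67391 / 3864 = 17.44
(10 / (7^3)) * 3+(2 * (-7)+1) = -4429 / 343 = -12.91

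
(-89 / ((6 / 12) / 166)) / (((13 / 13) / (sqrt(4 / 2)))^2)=-59096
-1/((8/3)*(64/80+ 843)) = -15/33752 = -0.00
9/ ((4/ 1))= 9/ 4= 2.25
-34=-34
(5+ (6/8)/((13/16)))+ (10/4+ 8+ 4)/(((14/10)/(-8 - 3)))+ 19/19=-19475/182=-107.01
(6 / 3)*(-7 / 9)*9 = -14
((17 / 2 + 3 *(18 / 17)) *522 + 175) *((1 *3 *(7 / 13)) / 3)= 746144 / 221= 3376.22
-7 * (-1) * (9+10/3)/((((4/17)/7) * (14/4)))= 4403/6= 733.83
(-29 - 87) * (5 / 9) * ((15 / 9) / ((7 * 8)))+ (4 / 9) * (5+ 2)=451 / 378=1.19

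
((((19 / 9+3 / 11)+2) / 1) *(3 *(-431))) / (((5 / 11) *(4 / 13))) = -1215851 / 30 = -40528.37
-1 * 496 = -496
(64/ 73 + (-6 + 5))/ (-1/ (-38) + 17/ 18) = -1539/ 12118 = -0.13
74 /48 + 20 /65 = 577 /312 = 1.85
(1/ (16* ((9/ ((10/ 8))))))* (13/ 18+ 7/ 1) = 695/ 10368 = 0.07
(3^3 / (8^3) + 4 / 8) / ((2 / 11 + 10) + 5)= 3113 / 85504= 0.04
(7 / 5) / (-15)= -7 / 75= -0.09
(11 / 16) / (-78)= -11 / 1248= -0.01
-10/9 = -1.11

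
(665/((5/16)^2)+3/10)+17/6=102191/15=6812.73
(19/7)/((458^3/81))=1539/672503384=0.00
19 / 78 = 0.24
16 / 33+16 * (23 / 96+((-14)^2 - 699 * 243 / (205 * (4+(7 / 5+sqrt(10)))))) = -257521335 / 432058+13588560 * sqrt(10) / 19639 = 1592.00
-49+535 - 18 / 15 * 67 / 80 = 96999 / 200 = 485.00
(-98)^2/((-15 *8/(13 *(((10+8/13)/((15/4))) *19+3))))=-8862091/150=-59080.61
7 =7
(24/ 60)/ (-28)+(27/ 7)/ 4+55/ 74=1253/ 740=1.69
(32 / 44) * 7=56 / 11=5.09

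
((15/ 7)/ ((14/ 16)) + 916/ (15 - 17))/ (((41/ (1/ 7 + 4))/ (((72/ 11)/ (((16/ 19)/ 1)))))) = -55347399/ 154693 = -357.79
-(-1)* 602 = 602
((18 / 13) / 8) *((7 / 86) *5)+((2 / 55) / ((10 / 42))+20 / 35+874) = 7530756743 / 8608600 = 874.79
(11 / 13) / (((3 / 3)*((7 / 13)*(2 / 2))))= 11 / 7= 1.57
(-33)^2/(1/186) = 202554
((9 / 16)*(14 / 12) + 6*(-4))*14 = -5229 / 16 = -326.81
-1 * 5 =-5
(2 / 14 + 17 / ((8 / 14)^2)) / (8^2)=0.82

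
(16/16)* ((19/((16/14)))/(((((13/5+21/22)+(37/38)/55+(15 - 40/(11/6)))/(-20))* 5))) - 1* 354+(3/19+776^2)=77575109579/128896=601842.65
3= 3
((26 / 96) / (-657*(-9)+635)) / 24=13 / 7543296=0.00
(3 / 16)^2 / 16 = 9 / 4096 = 0.00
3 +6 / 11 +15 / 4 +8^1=15.30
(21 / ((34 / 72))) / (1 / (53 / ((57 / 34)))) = 26712 / 19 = 1405.89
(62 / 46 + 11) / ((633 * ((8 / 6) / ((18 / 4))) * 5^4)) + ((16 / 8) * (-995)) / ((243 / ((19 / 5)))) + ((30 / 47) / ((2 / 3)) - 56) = -5969516345731 / 69282641250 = -86.16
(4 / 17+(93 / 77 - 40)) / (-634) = 50471 / 829906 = 0.06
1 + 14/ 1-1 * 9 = 6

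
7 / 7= 1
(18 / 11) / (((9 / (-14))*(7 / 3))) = -1.09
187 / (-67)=-187 / 67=-2.79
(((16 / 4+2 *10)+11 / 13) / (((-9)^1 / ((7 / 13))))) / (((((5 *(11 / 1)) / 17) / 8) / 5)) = -18.38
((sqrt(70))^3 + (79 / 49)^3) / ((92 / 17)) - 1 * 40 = -424566657 / 10823708 + 595 * sqrt(70) / 46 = 68.99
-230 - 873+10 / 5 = -1101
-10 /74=-0.14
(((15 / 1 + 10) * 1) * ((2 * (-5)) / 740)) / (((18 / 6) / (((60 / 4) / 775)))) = -5 / 2294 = -0.00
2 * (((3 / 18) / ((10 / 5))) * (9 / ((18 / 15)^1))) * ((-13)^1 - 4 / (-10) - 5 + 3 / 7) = -601 / 28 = -21.46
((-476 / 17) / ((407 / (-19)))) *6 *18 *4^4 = 14708736 / 407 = 36139.40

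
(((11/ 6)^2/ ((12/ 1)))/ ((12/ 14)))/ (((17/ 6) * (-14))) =-121/ 14688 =-0.01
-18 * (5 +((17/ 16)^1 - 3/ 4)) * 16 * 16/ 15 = -1632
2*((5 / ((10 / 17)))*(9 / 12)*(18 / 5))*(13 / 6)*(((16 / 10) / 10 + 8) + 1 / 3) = 422331 / 500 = 844.66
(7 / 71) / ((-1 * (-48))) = 7 / 3408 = 0.00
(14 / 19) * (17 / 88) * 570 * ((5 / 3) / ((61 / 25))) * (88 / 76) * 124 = 9222500 / 1159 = 7957.29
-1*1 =-1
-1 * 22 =-22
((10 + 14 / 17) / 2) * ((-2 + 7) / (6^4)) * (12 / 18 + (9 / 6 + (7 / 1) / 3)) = 115 / 1224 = 0.09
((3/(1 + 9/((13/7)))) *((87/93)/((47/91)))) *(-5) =-514605/110732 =-4.65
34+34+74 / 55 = 3814 / 55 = 69.35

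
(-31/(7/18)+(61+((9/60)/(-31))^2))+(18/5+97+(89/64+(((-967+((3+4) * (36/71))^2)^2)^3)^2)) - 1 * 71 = 1655467259909101375044369027373060403756237384638111917600052694805877007419332383453907/2898289607698172916977160218893405700445824299019200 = 571187660305581608535044400000000000.00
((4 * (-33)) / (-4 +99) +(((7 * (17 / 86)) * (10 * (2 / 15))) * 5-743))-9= -9119738 / 12255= -744.16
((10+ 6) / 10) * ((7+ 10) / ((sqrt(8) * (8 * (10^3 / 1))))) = 17 * sqrt(2) / 20000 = 0.00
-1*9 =-9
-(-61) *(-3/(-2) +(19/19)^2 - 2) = 61/2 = 30.50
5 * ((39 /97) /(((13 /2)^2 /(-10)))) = -600 /1261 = -0.48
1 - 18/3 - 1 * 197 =-202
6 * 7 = 42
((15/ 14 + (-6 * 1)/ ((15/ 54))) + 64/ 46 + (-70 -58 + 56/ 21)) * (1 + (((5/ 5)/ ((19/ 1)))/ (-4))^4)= -23279893575361/ 161139310080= -144.47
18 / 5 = 3.60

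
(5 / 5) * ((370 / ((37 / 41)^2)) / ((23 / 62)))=1042220 / 851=1224.70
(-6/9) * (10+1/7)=-6.76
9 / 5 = 1.80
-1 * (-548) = 548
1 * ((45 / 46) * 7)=315 / 46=6.85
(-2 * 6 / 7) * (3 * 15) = -77.14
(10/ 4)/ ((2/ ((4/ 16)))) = 5/ 16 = 0.31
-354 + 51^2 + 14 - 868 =1393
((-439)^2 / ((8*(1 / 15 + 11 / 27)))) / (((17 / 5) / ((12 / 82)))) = 390260025 / 178432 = 2187.16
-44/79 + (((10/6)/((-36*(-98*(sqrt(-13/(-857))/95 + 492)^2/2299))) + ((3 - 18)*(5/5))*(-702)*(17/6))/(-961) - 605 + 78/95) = -170117272630305288230621223922500936083/267571831586060335353936348032720280 + 346293603885625*sqrt(11141)/1485519828925495976870621519169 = -635.78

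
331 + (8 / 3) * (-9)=307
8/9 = 0.89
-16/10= -8/5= -1.60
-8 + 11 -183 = -180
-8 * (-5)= 40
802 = 802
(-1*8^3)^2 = 262144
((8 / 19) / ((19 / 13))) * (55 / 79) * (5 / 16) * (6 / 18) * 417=496925 / 57038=8.71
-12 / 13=-0.92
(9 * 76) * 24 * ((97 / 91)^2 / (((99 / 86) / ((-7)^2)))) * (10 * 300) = 4427800128000 / 1859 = 2381818250.67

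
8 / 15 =0.53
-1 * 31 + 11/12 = -361/12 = -30.08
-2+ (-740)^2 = 547598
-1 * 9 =-9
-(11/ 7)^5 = -161051/ 16807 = -9.58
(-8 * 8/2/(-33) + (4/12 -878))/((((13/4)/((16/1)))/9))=-5554752/143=-38844.42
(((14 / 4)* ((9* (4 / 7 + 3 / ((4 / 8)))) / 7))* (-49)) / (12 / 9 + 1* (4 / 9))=-13041 / 16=-815.06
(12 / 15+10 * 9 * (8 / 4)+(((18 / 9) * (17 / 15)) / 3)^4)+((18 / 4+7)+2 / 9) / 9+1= 1504341797 / 8201250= 183.43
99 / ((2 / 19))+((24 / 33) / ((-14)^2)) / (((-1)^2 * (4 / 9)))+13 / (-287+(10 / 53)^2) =408611196859 / 434478737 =940.46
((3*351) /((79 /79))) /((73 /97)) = 102141 /73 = 1399.19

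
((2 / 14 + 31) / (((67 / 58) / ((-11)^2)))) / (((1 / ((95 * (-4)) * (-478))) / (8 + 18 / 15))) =2556637637312 / 469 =5451252958.02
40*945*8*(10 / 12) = 252000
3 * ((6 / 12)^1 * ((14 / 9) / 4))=7 / 12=0.58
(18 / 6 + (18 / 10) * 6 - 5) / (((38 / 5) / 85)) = 1870 / 19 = 98.42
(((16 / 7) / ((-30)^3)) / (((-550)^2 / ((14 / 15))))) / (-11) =1 / 42113671875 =0.00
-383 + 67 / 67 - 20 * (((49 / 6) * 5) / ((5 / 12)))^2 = -192462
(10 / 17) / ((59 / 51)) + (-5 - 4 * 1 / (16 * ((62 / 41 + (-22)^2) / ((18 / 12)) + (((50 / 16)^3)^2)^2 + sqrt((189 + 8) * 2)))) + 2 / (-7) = -106125955770100510899906579907270507967981 / 22214909827467862664608079690952478775189 + 17861170629833715609501696 * sqrt(394) / 53789127911544461657646682060417624153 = -4.78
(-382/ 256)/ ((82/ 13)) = -2483/ 10496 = -0.24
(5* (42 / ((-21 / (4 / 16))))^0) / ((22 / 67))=335 / 22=15.23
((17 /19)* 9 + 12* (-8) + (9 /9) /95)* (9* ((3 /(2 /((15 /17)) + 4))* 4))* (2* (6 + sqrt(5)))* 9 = -146161584 /893-24360264* sqrt(5) /893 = -224672.78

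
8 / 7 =1.14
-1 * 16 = -16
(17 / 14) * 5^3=2125 / 14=151.79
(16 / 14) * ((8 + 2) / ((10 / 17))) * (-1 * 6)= -816 / 7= -116.57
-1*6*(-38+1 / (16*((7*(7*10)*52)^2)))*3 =3552588748791 / 5193843200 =684.00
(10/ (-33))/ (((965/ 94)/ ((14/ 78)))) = -1316/ 248391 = -0.01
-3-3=-6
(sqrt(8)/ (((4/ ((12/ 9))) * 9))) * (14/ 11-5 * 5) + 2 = 2-58 * sqrt(2)/ 33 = -0.49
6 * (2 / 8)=3 / 2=1.50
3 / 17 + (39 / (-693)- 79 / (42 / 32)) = -78632 / 1309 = -60.07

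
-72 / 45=-8 / 5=-1.60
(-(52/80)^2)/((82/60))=-507/1640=-0.31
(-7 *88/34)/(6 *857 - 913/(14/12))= -539/129693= -0.00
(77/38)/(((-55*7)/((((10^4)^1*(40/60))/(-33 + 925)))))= -500/12711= -0.04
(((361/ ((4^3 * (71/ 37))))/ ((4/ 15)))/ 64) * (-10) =-1001775/ 581632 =-1.72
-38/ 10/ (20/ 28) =-133/ 25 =-5.32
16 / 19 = 0.84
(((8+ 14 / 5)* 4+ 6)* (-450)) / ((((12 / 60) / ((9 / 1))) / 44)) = -43837200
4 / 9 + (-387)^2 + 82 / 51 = 22914971 / 153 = 149771.05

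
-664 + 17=-647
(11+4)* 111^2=184815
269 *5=1345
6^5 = 7776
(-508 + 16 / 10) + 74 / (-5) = -2606 / 5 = -521.20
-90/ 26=-45/ 13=-3.46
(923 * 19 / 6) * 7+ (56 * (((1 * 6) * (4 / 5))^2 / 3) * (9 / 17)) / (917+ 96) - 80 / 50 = 52847266043 / 2583150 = 20458.46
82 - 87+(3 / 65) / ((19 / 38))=-319 / 65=-4.91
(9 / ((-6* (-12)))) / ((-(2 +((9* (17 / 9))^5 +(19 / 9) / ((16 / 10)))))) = -9 / 102229943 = -0.00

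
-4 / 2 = -2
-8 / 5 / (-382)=4 / 955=0.00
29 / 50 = 0.58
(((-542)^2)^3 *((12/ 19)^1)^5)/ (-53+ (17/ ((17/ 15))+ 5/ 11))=-69389640046542089945088/ 1022628887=-67854175574977.76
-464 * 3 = -1392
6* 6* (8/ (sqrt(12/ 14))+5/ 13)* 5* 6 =5400/ 13+1440* sqrt(42) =9747.65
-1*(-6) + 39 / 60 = 6.65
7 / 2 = 3.50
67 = 67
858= 858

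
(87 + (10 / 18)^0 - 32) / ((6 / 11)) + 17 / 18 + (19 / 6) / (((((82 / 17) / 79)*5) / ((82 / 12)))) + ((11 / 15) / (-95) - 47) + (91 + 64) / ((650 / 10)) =6415507 / 49400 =129.87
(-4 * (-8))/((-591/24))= -256/197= -1.30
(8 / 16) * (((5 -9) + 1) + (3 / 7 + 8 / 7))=-5 / 7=-0.71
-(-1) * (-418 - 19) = -437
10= 10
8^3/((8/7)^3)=343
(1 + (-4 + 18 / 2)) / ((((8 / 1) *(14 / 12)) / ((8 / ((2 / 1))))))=18 / 7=2.57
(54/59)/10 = 27/295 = 0.09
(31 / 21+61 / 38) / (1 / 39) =31967 / 266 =120.18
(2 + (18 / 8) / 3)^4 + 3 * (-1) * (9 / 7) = 95575 / 1792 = 53.33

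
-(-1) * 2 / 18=1 / 9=0.11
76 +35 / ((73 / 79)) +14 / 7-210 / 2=794 / 73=10.88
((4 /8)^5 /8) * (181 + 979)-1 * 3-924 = -29519 /32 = -922.47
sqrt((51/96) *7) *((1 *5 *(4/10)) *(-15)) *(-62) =465 *sqrt(238)/2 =3586.84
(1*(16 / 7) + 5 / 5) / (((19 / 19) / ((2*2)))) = 92 / 7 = 13.14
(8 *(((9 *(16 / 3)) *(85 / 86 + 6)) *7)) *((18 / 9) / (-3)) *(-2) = 1076992 / 43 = 25046.33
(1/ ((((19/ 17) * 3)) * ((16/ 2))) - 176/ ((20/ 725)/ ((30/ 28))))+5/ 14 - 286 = -22731253/ 3192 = -7121.32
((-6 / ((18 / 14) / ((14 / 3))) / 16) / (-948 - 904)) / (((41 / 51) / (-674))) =-0.62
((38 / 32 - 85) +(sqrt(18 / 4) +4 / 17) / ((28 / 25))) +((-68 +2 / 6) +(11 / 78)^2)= -438015247 / 2895984 +75 * sqrt(2) / 56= -149.36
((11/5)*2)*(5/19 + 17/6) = 3883/285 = 13.62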